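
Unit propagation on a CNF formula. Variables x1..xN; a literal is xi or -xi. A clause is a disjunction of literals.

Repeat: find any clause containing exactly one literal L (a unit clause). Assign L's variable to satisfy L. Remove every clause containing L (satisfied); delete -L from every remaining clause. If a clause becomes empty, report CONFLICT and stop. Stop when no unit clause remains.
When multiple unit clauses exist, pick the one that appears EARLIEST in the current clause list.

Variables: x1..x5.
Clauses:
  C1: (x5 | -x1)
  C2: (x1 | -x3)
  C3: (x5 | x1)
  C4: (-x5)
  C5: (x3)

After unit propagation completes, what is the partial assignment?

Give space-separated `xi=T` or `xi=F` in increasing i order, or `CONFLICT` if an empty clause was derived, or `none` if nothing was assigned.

unit clause [-5] forces x5=F; simplify:
  drop 5 from [5, -1] -> [-1]
  drop 5 from [5, 1] -> [1]
  satisfied 1 clause(s); 4 remain; assigned so far: [5]
unit clause [-1] forces x1=F; simplify:
  drop 1 from [1, -3] -> [-3]
  drop 1 from [1] -> [] (empty!)
  satisfied 1 clause(s); 3 remain; assigned so far: [1, 5]
CONFLICT (empty clause)

Answer: CONFLICT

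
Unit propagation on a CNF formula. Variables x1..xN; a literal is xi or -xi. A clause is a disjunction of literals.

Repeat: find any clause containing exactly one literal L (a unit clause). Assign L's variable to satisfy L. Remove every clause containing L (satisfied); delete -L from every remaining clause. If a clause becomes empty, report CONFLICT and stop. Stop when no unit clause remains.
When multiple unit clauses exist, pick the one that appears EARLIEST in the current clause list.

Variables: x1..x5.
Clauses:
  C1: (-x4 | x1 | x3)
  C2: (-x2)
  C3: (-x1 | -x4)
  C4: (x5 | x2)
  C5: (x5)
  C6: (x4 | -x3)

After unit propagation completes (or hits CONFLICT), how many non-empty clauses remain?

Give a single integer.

Answer: 3

Derivation:
unit clause [-2] forces x2=F; simplify:
  drop 2 from [5, 2] -> [5]
  satisfied 1 clause(s); 5 remain; assigned so far: [2]
unit clause [5] forces x5=T; simplify:
  satisfied 2 clause(s); 3 remain; assigned so far: [2, 5]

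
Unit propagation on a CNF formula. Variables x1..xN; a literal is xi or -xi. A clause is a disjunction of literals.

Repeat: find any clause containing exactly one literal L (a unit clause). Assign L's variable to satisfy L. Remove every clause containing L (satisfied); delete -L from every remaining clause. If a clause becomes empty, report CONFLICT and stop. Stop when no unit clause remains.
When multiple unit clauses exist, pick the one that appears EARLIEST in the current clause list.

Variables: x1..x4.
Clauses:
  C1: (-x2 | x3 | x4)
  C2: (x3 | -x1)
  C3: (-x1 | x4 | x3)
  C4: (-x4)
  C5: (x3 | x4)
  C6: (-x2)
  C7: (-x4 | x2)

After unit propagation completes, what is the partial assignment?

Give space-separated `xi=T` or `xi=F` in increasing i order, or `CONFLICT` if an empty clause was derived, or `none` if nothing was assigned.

Answer: x2=F x3=T x4=F

Derivation:
unit clause [-4] forces x4=F; simplify:
  drop 4 from [-2, 3, 4] -> [-2, 3]
  drop 4 from [-1, 4, 3] -> [-1, 3]
  drop 4 from [3, 4] -> [3]
  satisfied 2 clause(s); 5 remain; assigned so far: [4]
unit clause [3] forces x3=T; simplify:
  satisfied 4 clause(s); 1 remain; assigned so far: [3, 4]
unit clause [-2] forces x2=F; simplify:
  satisfied 1 clause(s); 0 remain; assigned so far: [2, 3, 4]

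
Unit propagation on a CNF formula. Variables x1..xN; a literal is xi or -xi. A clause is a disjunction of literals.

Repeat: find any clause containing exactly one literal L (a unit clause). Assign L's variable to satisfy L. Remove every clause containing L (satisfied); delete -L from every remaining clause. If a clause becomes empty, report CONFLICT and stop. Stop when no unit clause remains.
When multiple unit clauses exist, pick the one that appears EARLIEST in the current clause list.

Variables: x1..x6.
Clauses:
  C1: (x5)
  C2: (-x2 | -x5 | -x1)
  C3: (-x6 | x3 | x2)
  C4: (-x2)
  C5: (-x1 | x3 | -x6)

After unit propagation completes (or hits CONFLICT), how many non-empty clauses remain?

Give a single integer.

unit clause [5] forces x5=T; simplify:
  drop -5 from [-2, -5, -1] -> [-2, -1]
  satisfied 1 clause(s); 4 remain; assigned so far: [5]
unit clause [-2] forces x2=F; simplify:
  drop 2 from [-6, 3, 2] -> [-6, 3]
  satisfied 2 clause(s); 2 remain; assigned so far: [2, 5]

Answer: 2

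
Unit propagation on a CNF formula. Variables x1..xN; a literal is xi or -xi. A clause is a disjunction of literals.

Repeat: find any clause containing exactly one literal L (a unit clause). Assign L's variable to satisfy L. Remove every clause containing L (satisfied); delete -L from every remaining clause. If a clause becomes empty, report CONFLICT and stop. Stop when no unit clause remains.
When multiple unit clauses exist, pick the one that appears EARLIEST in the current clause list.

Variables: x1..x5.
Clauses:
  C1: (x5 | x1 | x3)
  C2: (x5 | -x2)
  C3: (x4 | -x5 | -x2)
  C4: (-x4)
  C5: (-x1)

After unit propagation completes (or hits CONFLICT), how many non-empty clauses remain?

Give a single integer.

unit clause [-4] forces x4=F; simplify:
  drop 4 from [4, -5, -2] -> [-5, -2]
  satisfied 1 clause(s); 4 remain; assigned so far: [4]
unit clause [-1] forces x1=F; simplify:
  drop 1 from [5, 1, 3] -> [5, 3]
  satisfied 1 clause(s); 3 remain; assigned so far: [1, 4]

Answer: 3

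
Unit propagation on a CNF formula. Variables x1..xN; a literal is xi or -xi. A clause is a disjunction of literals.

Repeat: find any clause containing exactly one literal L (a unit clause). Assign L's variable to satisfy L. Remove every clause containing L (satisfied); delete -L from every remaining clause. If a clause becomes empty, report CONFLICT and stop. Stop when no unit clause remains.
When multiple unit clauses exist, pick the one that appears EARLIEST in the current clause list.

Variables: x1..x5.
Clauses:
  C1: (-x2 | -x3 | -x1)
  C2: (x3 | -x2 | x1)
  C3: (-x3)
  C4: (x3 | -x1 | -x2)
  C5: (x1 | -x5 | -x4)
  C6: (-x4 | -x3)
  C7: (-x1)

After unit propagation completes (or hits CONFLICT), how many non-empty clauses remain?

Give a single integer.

unit clause [-3] forces x3=F; simplify:
  drop 3 from [3, -2, 1] -> [-2, 1]
  drop 3 from [3, -1, -2] -> [-1, -2]
  satisfied 3 clause(s); 4 remain; assigned so far: [3]
unit clause [-1] forces x1=F; simplify:
  drop 1 from [-2, 1] -> [-2]
  drop 1 from [1, -5, -4] -> [-5, -4]
  satisfied 2 clause(s); 2 remain; assigned so far: [1, 3]
unit clause [-2] forces x2=F; simplify:
  satisfied 1 clause(s); 1 remain; assigned so far: [1, 2, 3]

Answer: 1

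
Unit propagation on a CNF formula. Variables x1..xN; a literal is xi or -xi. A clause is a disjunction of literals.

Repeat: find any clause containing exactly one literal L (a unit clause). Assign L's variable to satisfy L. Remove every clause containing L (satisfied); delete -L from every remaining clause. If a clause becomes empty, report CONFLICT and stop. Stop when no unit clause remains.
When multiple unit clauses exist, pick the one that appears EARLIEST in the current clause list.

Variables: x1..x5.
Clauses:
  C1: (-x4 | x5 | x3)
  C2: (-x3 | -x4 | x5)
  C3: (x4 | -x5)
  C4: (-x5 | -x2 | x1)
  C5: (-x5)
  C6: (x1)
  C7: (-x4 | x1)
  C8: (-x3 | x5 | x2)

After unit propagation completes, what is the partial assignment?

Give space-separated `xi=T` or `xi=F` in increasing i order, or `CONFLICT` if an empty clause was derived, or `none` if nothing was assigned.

unit clause [-5] forces x5=F; simplify:
  drop 5 from [-4, 5, 3] -> [-4, 3]
  drop 5 from [-3, -4, 5] -> [-3, -4]
  drop 5 from [-3, 5, 2] -> [-3, 2]
  satisfied 3 clause(s); 5 remain; assigned so far: [5]
unit clause [1] forces x1=T; simplify:
  satisfied 2 clause(s); 3 remain; assigned so far: [1, 5]

Answer: x1=T x5=F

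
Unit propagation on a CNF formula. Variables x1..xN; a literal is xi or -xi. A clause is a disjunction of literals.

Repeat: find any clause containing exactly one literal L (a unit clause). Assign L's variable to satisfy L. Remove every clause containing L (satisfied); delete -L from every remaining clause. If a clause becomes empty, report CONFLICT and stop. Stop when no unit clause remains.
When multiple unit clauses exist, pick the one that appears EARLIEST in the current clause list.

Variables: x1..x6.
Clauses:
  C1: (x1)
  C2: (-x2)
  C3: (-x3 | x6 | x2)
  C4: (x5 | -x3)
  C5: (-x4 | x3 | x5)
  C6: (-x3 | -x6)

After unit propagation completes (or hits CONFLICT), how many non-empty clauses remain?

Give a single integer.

unit clause [1] forces x1=T; simplify:
  satisfied 1 clause(s); 5 remain; assigned so far: [1]
unit clause [-2] forces x2=F; simplify:
  drop 2 from [-3, 6, 2] -> [-3, 6]
  satisfied 1 clause(s); 4 remain; assigned so far: [1, 2]

Answer: 4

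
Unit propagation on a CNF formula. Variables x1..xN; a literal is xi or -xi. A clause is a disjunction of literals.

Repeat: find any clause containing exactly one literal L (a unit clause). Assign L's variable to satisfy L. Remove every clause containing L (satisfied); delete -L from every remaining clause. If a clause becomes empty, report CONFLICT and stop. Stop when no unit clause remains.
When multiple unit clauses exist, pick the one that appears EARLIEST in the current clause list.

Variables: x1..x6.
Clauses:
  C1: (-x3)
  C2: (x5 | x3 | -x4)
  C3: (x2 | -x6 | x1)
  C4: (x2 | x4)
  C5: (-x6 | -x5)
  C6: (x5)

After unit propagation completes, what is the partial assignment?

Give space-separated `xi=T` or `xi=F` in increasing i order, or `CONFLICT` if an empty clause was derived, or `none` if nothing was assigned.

unit clause [-3] forces x3=F; simplify:
  drop 3 from [5, 3, -4] -> [5, -4]
  satisfied 1 clause(s); 5 remain; assigned so far: [3]
unit clause [5] forces x5=T; simplify:
  drop -5 from [-6, -5] -> [-6]
  satisfied 2 clause(s); 3 remain; assigned so far: [3, 5]
unit clause [-6] forces x6=F; simplify:
  satisfied 2 clause(s); 1 remain; assigned so far: [3, 5, 6]

Answer: x3=F x5=T x6=F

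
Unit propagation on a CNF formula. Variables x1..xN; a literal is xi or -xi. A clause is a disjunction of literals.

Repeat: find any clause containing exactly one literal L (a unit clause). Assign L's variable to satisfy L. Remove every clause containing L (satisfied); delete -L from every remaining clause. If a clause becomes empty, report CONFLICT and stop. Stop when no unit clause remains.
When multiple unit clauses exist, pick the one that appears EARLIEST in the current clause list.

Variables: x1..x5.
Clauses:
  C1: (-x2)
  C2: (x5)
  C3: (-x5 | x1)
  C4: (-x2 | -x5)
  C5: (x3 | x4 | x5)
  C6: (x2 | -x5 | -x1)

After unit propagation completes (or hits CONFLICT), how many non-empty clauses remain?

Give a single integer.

Answer: 0

Derivation:
unit clause [-2] forces x2=F; simplify:
  drop 2 from [2, -5, -1] -> [-5, -1]
  satisfied 2 clause(s); 4 remain; assigned so far: [2]
unit clause [5] forces x5=T; simplify:
  drop -5 from [-5, 1] -> [1]
  drop -5 from [-5, -1] -> [-1]
  satisfied 2 clause(s); 2 remain; assigned so far: [2, 5]
unit clause [1] forces x1=T; simplify:
  drop -1 from [-1] -> [] (empty!)
  satisfied 1 clause(s); 1 remain; assigned so far: [1, 2, 5]
CONFLICT (empty clause)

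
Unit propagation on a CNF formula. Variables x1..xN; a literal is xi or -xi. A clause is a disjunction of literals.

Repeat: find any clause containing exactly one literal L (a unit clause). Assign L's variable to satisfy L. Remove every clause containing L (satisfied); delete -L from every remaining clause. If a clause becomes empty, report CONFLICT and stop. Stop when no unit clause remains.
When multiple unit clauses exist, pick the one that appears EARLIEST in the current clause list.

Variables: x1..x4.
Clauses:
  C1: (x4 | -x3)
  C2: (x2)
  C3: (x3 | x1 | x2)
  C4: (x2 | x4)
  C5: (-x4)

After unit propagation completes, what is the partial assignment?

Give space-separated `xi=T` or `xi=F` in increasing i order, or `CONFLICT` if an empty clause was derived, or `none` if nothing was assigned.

Answer: x2=T x3=F x4=F

Derivation:
unit clause [2] forces x2=T; simplify:
  satisfied 3 clause(s); 2 remain; assigned so far: [2]
unit clause [-4] forces x4=F; simplify:
  drop 4 from [4, -3] -> [-3]
  satisfied 1 clause(s); 1 remain; assigned so far: [2, 4]
unit clause [-3] forces x3=F; simplify:
  satisfied 1 clause(s); 0 remain; assigned so far: [2, 3, 4]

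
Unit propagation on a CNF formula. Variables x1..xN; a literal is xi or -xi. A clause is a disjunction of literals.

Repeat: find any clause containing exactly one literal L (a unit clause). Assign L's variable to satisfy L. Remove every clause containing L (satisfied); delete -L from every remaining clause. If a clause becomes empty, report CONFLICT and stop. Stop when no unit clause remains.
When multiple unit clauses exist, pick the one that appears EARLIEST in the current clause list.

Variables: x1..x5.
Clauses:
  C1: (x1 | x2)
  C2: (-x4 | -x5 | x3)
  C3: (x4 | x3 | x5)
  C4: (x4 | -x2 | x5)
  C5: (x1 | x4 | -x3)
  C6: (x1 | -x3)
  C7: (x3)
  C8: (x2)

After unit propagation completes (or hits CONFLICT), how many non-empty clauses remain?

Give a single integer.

Answer: 1

Derivation:
unit clause [3] forces x3=T; simplify:
  drop -3 from [1, 4, -3] -> [1, 4]
  drop -3 from [1, -3] -> [1]
  satisfied 3 clause(s); 5 remain; assigned so far: [3]
unit clause [1] forces x1=T; simplify:
  satisfied 3 clause(s); 2 remain; assigned so far: [1, 3]
unit clause [2] forces x2=T; simplify:
  drop -2 from [4, -2, 5] -> [4, 5]
  satisfied 1 clause(s); 1 remain; assigned so far: [1, 2, 3]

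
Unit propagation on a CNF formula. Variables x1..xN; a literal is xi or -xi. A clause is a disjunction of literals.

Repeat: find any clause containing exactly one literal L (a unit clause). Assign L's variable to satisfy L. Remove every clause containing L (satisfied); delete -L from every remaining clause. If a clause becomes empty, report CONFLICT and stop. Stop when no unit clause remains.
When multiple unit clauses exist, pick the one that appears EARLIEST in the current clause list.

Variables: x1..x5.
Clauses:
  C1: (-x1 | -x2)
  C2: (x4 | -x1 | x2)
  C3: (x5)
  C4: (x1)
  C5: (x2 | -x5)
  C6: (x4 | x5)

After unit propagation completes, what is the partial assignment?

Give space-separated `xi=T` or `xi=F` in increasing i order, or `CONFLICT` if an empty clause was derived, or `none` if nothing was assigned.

unit clause [5] forces x5=T; simplify:
  drop -5 from [2, -5] -> [2]
  satisfied 2 clause(s); 4 remain; assigned so far: [5]
unit clause [1] forces x1=T; simplify:
  drop -1 from [-1, -2] -> [-2]
  drop -1 from [4, -1, 2] -> [4, 2]
  satisfied 1 clause(s); 3 remain; assigned so far: [1, 5]
unit clause [-2] forces x2=F; simplify:
  drop 2 from [4, 2] -> [4]
  drop 2 from [2] -> [] (empty!)
  satisfied 1 clause(s); 2 remain; assigned so far: [1, 2, 5]
CONFLICT (empty clause)

Answer: CONFLICT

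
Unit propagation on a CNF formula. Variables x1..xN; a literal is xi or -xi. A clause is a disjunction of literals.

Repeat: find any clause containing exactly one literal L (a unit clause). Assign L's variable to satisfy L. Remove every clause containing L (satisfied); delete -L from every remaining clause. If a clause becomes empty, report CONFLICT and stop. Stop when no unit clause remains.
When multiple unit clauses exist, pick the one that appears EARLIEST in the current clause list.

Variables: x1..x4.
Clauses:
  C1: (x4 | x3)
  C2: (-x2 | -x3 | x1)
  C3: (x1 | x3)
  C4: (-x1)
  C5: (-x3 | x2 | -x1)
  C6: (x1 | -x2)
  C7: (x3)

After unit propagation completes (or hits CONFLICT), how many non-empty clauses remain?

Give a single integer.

unit clause [-1] forces x1=F; simplify:
  drop 1 from [-2, -3, 1] -> [-2, -3]
  drop 1 from [1, 3] -> [3]
  drop 1 from [1, -2] -> [-2]
  satisfied 2 clause(s); 5 remain; assigned so far: [1]
unit clause [3] forces x3=T; simplify:
  drop -3 from [-2, -3] -> [-2]
  satisfied 3 clause(s); 2 remain; assigned so far: [1, 3]
unit clause [-2] forces x2=F; simplify:
  satisfied 2 clause(s); 0 remain; assigned so far: [1, 2, 3]

Answer: 0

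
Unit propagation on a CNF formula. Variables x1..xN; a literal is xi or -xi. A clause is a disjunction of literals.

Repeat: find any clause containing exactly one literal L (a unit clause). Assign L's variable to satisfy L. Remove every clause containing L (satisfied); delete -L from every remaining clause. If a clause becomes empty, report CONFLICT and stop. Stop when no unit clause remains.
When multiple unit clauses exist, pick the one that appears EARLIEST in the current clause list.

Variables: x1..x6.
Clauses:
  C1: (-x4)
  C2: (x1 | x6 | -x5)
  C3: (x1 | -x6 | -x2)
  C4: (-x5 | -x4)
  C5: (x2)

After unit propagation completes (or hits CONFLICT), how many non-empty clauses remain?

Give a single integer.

Answer: 2

Derivation:
unit clause [-4] forces x4=F; simplify:
  satisfied 2 clause(s); 3 remain; assigned so far: [4]
unit clause [2] forces x2=T; simplify:
  drop -2 from [1, -6, -2] -> [1, -6]
  satisfied 1 clause(s); 2 remain; assigned so far: [2, 4]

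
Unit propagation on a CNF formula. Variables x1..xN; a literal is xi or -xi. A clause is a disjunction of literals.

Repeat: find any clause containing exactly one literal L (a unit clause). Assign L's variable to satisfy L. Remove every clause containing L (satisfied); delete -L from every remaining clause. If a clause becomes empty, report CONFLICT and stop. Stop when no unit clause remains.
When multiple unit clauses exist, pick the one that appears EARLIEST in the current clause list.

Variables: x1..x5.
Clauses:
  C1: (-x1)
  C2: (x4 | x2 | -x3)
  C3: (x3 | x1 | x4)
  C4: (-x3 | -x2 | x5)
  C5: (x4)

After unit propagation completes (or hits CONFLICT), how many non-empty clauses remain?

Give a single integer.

unit clause [-1] forces x1=F; simplify:
  drop 1 from [3, 1, 4] -> [3, 4]
  satisfied 1 clause(s); 4 remain; assigned so far: [1]
unit clause [4] forces x4=T; simplify:
  satisfied 3 clause(s); 1 remain; assigned so far: [1, 4]

Answer: 1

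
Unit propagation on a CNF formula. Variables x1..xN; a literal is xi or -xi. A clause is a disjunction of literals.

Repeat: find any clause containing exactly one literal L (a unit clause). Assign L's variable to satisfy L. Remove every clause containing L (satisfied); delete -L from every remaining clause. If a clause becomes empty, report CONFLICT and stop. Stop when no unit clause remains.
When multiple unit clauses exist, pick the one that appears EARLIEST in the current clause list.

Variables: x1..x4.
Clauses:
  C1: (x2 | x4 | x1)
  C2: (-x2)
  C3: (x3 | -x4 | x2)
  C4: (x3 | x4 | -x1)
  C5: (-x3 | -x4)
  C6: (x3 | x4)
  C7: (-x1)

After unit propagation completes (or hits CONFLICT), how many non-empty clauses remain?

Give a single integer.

Answer: 0

Derivation:
unit clause [-2] forces x2=F; simplify:
  drop 2 from [2, 4, 1] -> [4, 1]
  drop 2 from [3, -4, 2] -> [3, -4]
  satisfied 1 clause(s); 6 remain; assigned so far: [2]
unit clause [-1] forces x1=F; simplify:
  drop 1 from [4, 1] -> [4]
  satisfied 2 clause(s); 4 remain; assigned so far: [1, 2]
unit clause [4] forces x4=T; simplify:
  drop -4 from [3, -4] -> [3]
  drop -4 from [-3, -4] -> [-3]
  satisfied 2 clause(s); 2 remain; assigned so far: [1, 2, 4]
unit clause [3] forces x3=T; simplify:
  drop -3 from [-3] -> [] (empty!)
  satisfied 1 clause(s); 1 remain; assigned so far: [1, 2, 3, 4]
CONFLICT (empty clause)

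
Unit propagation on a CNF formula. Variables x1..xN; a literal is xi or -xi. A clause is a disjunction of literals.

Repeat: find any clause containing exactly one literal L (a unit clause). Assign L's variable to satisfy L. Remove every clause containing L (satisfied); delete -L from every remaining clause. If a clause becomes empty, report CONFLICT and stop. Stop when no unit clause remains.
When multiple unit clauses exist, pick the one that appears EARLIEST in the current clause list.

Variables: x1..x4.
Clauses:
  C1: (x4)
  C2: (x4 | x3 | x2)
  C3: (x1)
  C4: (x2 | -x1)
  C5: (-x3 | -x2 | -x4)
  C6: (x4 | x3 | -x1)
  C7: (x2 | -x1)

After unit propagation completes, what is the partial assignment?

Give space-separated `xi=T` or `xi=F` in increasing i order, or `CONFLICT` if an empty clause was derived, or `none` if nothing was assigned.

Answer: x1=T x2=T x3=F x4=T

Derivation:
unit clause [4] forces x4=T; simplify:
  drop -4 from [-3, -2, -4] -> [-3, -2]
  satisfied 3 clause(s); 4 remain; assigned so far: [4]
unit clause [1] forces x1=T; simplify:
  drop -1 from [2, -1] -> [2]
  drop -1 from [2, -1] -> [2]
  satisfied 1 clause(s); 3 remain; assigned so far: [1, 4]
unit clause [2] forces x2=T; simplify:
  drop -2 from [-3, -2] -> [-3]
  satisfied 2 clause(s); 1 remain; assigned so far: [1, 2, 4]
unit clause [-3] forces x3=F; simplify:
  satisfied 1 clause(s); 0 remain; assigned so far: [1, 2, 3, 4]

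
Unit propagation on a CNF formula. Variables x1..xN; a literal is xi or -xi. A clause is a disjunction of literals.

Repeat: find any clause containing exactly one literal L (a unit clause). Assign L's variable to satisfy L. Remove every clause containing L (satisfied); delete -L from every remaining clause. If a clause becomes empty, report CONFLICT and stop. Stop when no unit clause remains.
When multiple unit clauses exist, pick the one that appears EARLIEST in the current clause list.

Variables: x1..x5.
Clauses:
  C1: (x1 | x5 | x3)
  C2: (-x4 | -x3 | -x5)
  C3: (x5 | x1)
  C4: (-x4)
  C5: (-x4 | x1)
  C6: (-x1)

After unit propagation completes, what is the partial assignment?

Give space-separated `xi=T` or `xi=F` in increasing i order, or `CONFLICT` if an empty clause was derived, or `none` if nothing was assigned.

unit clause [-4] forces x4=F; simplify:
  satisfied 3 clause(s); 3 remain; assigned so far: [4]
unit clause [-1] forces x1=F; simplify:
  drop 1 from [1, 5, 3] -> [5, 3]
  drop 1 from [5, 1] -> [5]
  satisfied 1 clause(s); 2 remain; assigned so far: [1, 4]
unit clause [5] forces x5=T; simplify:
  satisfied 2 clause(s); 0 remain; assigned so far: [1, 4, 5]

Answer: x1=F x4=F x5=T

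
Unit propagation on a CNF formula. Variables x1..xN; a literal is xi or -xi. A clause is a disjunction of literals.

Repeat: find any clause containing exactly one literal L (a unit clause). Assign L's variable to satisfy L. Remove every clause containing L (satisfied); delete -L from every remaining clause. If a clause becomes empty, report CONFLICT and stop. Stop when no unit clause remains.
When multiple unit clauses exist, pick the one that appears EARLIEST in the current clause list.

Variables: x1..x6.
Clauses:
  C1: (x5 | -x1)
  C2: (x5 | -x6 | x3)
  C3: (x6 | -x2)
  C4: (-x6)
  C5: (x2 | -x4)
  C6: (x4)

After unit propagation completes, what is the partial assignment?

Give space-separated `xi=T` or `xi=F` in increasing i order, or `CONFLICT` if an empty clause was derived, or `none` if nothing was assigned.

unit clause [-6] forces x6=F; simplify:
  drop 6 from [6, -2] -> [-2]
  satisfied 2 clause(s); 4 remain; assigned so far: [6]
unit clause [-2] forces x2=F; simplify:
  drop 2 from [2, -4] -> [-4]
  satisfied 1 clause(s); 3 remain; assigned so far: [2, 6]
unit clause [-4] forces x4=F; simplify:
  drop 4 from [4] -> [] (empty!)
  satisfied 1 clause(s); 2 remain; assigned so far: [2, 4, 6]
CONFLICT (empty clause)

Answer: CONFLICT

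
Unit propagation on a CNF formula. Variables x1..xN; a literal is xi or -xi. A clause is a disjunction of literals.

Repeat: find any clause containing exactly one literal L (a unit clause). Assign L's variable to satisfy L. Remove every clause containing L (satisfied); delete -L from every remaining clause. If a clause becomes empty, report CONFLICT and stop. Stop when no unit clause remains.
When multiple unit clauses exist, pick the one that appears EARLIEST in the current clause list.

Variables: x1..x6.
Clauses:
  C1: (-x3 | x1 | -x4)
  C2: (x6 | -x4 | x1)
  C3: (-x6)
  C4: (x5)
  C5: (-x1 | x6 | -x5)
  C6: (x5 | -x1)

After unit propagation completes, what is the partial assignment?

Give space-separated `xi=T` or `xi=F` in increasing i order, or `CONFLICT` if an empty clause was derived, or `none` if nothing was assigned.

unit clause [-6] forces x6=F; simplify:
  drop 6 from [6, -4, 1] -> [-4, 1]
  drop 6 from [-1, 6, -5] -> [-1, -5]
  satisfied 1 clause(s); 5 remain; assigned so far: [6]
unit clause [5] forces x5=T; simplify:
  drop -5 from [-1, -5] -> [-1]
  satisfied 2 clause(s); 3 remain; assigned so far: [5, 6]
unit clause [-1] forces x1=F; simplify:
  drop 1 from [-3, 1, -4] -> [-3, -4]
  drop 1 from [-4, 1] -> [-4]
  satisfied 1 clause(s); 2 remain; assigned so far: [1, 5, 6]
unit clause [-4] forces x4=F; simplify:
  satisfied 2 clause(s); 0 remain; assigned so far: [1, 4, 5, 6]

Answer: x1=F x4=F x5=T x6=F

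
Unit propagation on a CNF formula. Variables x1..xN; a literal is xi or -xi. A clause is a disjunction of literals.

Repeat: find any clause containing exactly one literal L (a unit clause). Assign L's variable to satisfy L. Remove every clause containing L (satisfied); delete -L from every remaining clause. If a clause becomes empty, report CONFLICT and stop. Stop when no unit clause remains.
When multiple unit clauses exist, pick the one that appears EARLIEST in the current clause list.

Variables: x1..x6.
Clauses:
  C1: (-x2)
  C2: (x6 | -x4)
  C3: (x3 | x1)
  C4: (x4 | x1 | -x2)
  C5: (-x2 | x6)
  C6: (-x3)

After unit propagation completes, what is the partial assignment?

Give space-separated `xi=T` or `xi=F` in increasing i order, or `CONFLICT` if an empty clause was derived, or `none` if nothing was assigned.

unit clause [-2] forces x2=F; simplify:
  satisfied 3 clause(s); 3 remain; assigned so far: [2]
unit clause [-3] forces x3=F; simplify:
  drop 3 from [3, 1] -> [1]
  satisfied 1 clause(s); 2 remain; assigned so far: [2, 3]
unit clause [1] forces x1=T; simplify:
  satisfied 1 clause(s); 1 remain; assigned so far: [1, 2, 3]

Answer: x1=T x2=F x3=F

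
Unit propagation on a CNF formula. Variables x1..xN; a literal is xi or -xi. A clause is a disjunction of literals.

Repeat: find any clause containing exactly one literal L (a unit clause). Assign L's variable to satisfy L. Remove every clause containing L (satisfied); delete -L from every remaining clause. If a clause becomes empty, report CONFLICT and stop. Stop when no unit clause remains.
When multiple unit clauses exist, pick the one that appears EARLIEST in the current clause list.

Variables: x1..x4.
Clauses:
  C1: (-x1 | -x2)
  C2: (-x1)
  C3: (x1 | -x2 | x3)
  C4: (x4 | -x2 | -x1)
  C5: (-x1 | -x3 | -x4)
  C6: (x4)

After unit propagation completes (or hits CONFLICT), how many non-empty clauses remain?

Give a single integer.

unit clause [-1] forces x1=F; simplify:
  drop 1 from [1, -2, 3] -> [-2, 3]
  satisfied 4 clause(s); 2 remain; assigned so far: [1]
unit clause [4] forces x4=T; simplify:
  satisfied 1 clause(s); 1 remain; assigned so far: [1, 4]

Answer: 1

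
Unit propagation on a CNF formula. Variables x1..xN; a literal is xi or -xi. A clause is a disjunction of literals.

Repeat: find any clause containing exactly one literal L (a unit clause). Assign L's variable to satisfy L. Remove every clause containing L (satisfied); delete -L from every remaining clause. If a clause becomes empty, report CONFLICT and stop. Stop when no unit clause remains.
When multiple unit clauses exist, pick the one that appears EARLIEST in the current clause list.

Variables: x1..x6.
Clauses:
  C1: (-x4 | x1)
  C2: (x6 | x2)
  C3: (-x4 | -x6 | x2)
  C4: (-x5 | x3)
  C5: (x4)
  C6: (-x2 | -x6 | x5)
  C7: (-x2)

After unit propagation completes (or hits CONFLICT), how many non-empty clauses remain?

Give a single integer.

unit clause [4] forces x4=T; simplify:
  drop -4 from [-4, 1] -> [1]
  drop -4 from [-4, -6, 2] -> [-6, 2]
  satisfied 1 clause(s); 6 remain; assigned so far: [4]
unit clause [1] forces x1=T; simplify:
  satisfied 1 clause(s); 5 remain; assigned so far: [1, 4]
unit clause [-2] forces x2=F; simplify:
  drop 2 from [6, 2] -> [6]
  drop 2 from [-6, 2] -> [-6]
  satisfied 2 clause(s); 3 remain; assigned so far: [1, 2, 4]
unit clause [6] forces x6=T; simplify:
  drop -6 from [-6] -> [] (empty!)
  satisfied 1 clause(s); 2 remain; assigned so far: [1, 2, 4, 6]
CONFLICT (empty clause)

Answer: 1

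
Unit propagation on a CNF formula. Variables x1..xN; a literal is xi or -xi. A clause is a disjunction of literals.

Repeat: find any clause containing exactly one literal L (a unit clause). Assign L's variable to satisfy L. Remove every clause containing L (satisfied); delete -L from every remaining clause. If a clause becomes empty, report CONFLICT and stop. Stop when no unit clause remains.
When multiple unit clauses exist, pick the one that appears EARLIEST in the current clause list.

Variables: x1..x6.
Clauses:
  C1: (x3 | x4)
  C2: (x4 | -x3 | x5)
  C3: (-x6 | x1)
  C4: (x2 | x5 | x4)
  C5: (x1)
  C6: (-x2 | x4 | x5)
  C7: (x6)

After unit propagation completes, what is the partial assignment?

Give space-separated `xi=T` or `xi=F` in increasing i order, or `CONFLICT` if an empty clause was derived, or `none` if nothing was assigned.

Answer: x1=T x6=T

Derivation:
unit clause [1] forces x1=T; simplify:
  satisfied 2 clause(s); 5 remain; assigned so far: [1]
unit clause [6] forces x6=T; simplify:
  satisfied 1 clause(s); 4 remain; assigned so far: [1, 6]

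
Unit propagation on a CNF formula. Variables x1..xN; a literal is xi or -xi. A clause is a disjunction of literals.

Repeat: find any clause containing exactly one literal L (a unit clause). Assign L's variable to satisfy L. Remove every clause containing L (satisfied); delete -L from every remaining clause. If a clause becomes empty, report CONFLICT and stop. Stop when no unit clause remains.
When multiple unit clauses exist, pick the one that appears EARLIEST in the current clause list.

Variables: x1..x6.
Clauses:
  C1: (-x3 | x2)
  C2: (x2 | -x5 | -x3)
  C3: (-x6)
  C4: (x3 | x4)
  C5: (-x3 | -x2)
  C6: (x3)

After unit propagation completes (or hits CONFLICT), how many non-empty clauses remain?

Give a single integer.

Answer: 0

Derivation:
unit clause [-6] forces x6=F; simplify:
  satisfied 1 clause(s); 5 remain; assigned so far: [6]
unit clause [3] forces x3=T; simplify:
  drop -3 from [-3, 2] -> [2]
  drop -3 from [2, -5, -3] -> [2, -5]
  drop -3 from [-3, -2] -> [-2]
  satisfied 2 clause(s); 3 remain; assigned so far: [3, 6]
unit clause [2] forces x2=T; simplify:
  drop -2 from [-2] -> [] (empty!)
  satisfied 2 clause(s); 1 remain; assigned so far: [2, 3, 6]
CONFLICT (empty clause)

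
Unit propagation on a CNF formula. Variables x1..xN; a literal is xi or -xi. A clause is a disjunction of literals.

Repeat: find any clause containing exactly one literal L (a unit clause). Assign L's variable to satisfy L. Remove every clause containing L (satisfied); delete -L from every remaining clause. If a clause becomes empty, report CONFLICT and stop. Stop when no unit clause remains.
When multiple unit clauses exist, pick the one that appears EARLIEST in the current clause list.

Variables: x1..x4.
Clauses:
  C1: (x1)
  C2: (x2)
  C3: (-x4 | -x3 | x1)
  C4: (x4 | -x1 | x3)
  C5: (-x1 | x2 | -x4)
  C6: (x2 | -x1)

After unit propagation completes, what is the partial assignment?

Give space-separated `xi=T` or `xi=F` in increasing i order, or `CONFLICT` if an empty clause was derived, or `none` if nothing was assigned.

unit clause [1] forces x1=T; simplify:
  drop -1 from [4, -1, 3] -> [4, 3]
  drop -1 from [-1, 2, -4] -> [2, -4]
  drop -1 from [2, -1] -> [2]
  satisfied 2 clause(s); 4 remain; assigned so far: [1]
unit clause [2] forces x2=T; simplify:
  satisfied 3 clause(s); 1 remain; assigned so far: [1, 2]

Answer: x1=T x2=T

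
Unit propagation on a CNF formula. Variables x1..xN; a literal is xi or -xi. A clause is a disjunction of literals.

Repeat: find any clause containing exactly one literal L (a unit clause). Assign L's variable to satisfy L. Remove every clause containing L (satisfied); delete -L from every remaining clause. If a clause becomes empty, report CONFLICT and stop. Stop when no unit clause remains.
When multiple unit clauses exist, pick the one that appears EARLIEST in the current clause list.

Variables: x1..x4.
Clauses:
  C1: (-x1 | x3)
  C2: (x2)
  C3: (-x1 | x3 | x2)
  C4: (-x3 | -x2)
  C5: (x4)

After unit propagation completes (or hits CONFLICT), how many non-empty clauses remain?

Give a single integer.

Answer: 0

Derivation:
unit clause [2] forces x2=T; simplify:
  drop -2 from [-3, -2] -> [-3]
  satisfied 2 clause(s); 3 remain; assigned so far: [2]
unit clause [-3] forces x3=F; simplify:
  drop 3 from [-1, 3] -> [-1]
  satisfied 1 clause(s); 2 remain; assigned so far: [2, 3]
unit clause [-1] forces x1=F; simplify:
  satisfied 1 clause(s); 1 remain; assigned so far: [1, 2, 3]
unit clause [4] forces x4=T; simplify:
  satisfied 1 clause(s); 0 remain; assigned so far: [1, 2, 3, 4]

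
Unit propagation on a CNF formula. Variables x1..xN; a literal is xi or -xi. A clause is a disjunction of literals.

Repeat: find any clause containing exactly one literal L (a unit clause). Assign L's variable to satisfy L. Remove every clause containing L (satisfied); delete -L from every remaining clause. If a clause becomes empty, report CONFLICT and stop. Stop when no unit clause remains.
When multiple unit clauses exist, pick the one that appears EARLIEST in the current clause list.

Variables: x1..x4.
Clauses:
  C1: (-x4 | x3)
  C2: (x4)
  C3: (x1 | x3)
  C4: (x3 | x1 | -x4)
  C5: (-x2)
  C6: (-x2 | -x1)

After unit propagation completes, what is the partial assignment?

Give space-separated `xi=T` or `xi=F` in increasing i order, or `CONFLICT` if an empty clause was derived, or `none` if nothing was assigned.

Answer: x2=F x3=T x4=T

Derivation:
unit clause [4] forces x4=T; simplify:
  drop -4 from [-4, 3] -> [3]
  drop -4 from [3, 1, -4] -> [3, 1]
  satisfied 1 clause(s); 5 remain; assigned so far: [4]
unit clause [3] forces x3=T; simplify:
  satisfied 3 clause(s); 2 remain; assigned so far: [3, 4]
unit clause [-2] forces x2=F; simplify:
  satisfied 2 clause(s); 0 remain; assigned so far: [2, 3, 4]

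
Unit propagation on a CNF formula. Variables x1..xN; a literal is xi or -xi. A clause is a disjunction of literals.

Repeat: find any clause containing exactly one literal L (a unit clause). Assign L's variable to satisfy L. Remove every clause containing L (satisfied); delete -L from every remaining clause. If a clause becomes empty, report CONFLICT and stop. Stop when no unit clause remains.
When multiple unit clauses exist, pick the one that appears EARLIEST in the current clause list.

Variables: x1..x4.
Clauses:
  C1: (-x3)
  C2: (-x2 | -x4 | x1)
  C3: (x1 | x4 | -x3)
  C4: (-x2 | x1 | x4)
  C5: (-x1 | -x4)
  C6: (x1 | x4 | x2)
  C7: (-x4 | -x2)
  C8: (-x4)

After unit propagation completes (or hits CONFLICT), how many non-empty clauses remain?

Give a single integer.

unit clause [-3] forces x3=F; simplify:
  satisfied 2 clause(s); 6 remain; assigned so far: [3]
unit clause [-4] forces x4=F; simplify:
  drop 4 from [-2, 1, 4] -> [-2, 1]
  drop 4 from [1, 4, 2] -> [1, 2]
  satisfied 4 clause(s); 2 remain; assigned so far: [3, 4]

Answer: 2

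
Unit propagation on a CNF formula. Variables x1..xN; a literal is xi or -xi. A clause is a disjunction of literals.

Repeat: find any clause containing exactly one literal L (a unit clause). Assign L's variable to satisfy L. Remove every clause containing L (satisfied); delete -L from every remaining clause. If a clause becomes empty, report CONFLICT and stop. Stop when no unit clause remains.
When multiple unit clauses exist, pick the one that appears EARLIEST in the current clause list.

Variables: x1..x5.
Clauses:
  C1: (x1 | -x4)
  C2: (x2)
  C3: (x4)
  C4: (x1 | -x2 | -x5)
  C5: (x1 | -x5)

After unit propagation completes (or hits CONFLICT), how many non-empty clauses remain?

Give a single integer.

unit clause [2] forces x2=T; simplify:
  drop -2 from [1, -2, -5] -> [1, -5]
  satisfied 1 clause(s); 4 remain; assigned so far: [2]
unit clause [4] forces x4=T; simplify:
  drop -4 from [1, -4] -> [1]
  satisfied 1 clause(s); 3 remain; assigned so far: [2, 4]
unit clause [1] forces x1=T; simplify:
  satisfied 3 clause(s); 0 remain; assigned so far: [1, 2, 4]

Answer: 0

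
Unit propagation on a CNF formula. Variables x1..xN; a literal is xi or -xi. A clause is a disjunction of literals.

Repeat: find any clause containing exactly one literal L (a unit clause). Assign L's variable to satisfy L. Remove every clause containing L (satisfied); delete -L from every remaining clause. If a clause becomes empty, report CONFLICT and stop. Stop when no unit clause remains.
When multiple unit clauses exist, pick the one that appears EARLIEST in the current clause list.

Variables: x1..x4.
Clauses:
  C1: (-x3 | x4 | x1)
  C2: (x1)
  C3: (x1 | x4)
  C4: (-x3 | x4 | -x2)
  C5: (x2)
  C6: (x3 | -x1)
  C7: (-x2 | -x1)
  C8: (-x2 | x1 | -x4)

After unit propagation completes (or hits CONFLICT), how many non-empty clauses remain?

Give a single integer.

unit clause [1] forces x1=T; simplify:
  drop -1 from [3, -1] -> [3]
  drop -1 from [-2, -1] -> [-2]
  satisfied 4 clause(s); 4 remain; assigned so far: [1]
unit clause [2] forces x2=T; simplify:
  drop -2 from [-3, 4, -2] -> [-3, 4]
  drop -2 from [-2] -> [] (empty!)
  satisfied 1 clause(s); 3 remain; assigned so far: [1, 2]
CONFLICT (empty clause)

Answer: 2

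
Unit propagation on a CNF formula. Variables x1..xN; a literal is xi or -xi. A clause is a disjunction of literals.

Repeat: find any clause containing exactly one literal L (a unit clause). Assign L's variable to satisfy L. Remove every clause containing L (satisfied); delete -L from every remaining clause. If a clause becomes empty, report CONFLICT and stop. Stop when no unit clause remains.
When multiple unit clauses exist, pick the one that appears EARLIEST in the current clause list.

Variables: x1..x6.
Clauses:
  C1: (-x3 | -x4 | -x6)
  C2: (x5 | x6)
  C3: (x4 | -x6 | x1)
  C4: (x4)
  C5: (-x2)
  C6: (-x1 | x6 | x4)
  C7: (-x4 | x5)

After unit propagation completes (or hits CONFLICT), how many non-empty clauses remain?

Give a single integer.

Answer: 1

Derivation:
unit clause [4] forces x4=T; simplify:
  drop -4 from [-3, -4, -6] -> [-3, -6]
  drop -4 from [-4, 5] -> [5]
  satisfied 3 clause(s); 4 remain; assigned so far: [4]
unit clause [-2] forces x2=F; simplify:
  satisfied 1 clause(s); 3 remain; assigned so far: [2, 4]
unit clause [5] forces x5=T; simplify:
  satisfied 2 clause(s); 1 remain; assigned so far: [2, 4, 5]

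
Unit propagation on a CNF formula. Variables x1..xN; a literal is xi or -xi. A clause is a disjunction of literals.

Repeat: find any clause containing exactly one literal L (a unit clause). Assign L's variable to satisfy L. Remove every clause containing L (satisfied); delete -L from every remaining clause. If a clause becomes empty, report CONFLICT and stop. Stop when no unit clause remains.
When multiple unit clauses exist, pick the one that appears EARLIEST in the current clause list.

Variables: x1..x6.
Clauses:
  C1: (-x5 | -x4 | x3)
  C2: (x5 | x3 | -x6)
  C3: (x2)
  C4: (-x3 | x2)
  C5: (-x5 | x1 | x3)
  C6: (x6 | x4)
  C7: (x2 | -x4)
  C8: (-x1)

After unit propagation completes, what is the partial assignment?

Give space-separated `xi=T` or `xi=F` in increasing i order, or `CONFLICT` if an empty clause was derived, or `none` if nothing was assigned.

unit clause [2] forces x2=T; simplify:
  satisfied 3 clause(s); 5 remain; assigned so far: [2]
unit clause [-1] forces x1=F; simplify:
  drop 1 from [-5, 1, 3] -> [-5, 3]
  satisfied 1 clause(s); 4 remain; assigned so far: [1, 2]

Answer: x1=F x2=T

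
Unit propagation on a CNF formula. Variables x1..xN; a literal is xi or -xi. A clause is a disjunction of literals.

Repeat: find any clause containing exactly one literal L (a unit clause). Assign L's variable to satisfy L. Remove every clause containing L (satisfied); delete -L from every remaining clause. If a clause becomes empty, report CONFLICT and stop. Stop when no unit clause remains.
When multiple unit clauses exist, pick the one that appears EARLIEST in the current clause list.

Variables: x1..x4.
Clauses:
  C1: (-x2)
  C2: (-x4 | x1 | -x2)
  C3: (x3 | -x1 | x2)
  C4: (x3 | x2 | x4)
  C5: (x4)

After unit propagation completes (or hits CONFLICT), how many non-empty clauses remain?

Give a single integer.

Answer: 1

Derivation:
unit clause [-2] forces x2=F; simplify:
  drop 2 from [3, -1, 2] -> [3, -1]
  drop 2 from [3, 2, 4] -> [3, 4]
  satisfied 2 clause(s); 3 remain; assigned so far: [2]
unit clause [4] forces x4=T; simplify:
  satisfied 2 clause(s); 1 remain; assigned so far: [2, 4]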